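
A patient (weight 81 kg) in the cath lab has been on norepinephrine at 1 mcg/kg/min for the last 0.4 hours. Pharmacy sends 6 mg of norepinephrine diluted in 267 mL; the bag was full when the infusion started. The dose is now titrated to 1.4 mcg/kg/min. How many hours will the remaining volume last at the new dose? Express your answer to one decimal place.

Initial rate:
Dose = 1 mcg/kg/min × 81 kg = 81 mcg/min
81 mcg/min × 60 min/hr = 4860 mcg/hr
Concentration = 6 mg ÷ 267 mL = 0.02247191 mg/mL = 22.47191 mcg/mL
Rate = 4860 mcg/hr ÷ 22.47191 mcg/mL = 216.27 mL/hr
Volume infused so far = 216.27 mL/hr × 0.4 hr = 86.508 mL
Volume remaining = 267 − 86.508 = 180.492 mL
New rate:
Dose = 1.4 mcg/kg/min × 81 kg = 113.4 mcg/min
113.4 mcg/min × 60 min/hr = 6804 mcg/hr
Rate = 6804 mcg/hr ÷ 22.47191 mcg/mL = 302.778 mL/hr
Time remaining = 180.492 mL ÷ 302.778 mL/hr = 0.5961199 hr

0.6 hours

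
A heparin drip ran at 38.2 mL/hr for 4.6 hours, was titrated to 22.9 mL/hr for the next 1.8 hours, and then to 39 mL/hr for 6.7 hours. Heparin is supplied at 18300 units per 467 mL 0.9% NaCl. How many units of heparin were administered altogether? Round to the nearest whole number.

18740 units

Concentration = 18300 units ÷ 467 mL = 39.1863 units/mL
Stage 1: 38.2 mL/hr × 4.6 hr = 175.72 mL → 175.72 mL × 39.1863 units/mL = 6885.816 units
Stage 2: 22.9 mL/hr × 1.8 hr = 41.22 mL → 41.22 mL × 39.1863 units/mL = 1615.259 units
Stage 3: 39 mL/hr × 6.7 hr = 261.3 mL → 261.3 mL × 39.1863 units/mL = 10239.38 units
Total = 6885.816 + 1615.259 + 10239.38 = 18740.45 units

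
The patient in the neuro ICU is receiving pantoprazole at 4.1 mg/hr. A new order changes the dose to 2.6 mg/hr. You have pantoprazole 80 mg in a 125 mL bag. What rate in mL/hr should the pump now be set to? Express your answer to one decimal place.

Concentration = 80 mg ÷ 125 mL = 0.64 mg/mL
Rate = 2.6 mg/hr ÷ 0.64 mg/mL = 4.0625 mL/hr

4.1 mL/hr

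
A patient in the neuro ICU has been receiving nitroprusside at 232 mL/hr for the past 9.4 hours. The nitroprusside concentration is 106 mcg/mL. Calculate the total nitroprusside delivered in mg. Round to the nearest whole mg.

Drug rate = 232 mL/hr × 106 mcg/mL = 24592 mcg/hr
Total = 24592 mcg/hr × 9.4 hr = 231164.8 mcg = 231.1648 mg

231 mg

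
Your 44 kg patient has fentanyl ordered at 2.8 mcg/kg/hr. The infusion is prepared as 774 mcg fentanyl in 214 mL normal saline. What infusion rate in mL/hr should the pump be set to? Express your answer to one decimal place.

Dose = 2.8 mcg/kg/hr × 44 kg = 123.2 mcg/hr
Concentration = 774 mcg ÷ 214 mL = 3.616822 mcg/mL
Rate = 123.2 mcg/hr ÷ 3.616822 mcg/mL = 34.06305 mL/hr

34.1 mL/hr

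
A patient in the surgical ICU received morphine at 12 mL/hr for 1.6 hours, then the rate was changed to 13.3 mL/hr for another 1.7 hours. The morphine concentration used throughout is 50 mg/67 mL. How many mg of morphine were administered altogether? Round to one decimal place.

Concentration = 50 mg ÷ 67 mL = 0.7462687 mg/mL
Stage 1: 12 mL/hr × 1.6 hr = 19.2 mL → 19.2 mL × 0.7462687 mg/mL = 14.32836 mg
Stage 2: 13.3 mL/hr × 1.7 hr = 22.61 mL → 22.61 mL × 0.7462687 mg/mL = 16.87313 mg
Total = 14.32836 + 16.87313 = 31.20149 mg

31.2 mg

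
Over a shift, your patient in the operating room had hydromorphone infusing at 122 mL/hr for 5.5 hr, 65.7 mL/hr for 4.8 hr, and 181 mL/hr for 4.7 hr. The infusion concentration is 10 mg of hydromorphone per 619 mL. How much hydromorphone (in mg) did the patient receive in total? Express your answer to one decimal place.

Concentration = 10 mg ÷ 619 mL = 0.01615509 mg/mL
Stage 1: 122 mL/hr × 5.5 hr = 671 mL → 671 mL × 0.01615509 mg/mL = 10.84006 mg
Stage 2: 65.7 mL/hr × 4.8 hr = 315.36 mL → 315.36 mL × 0.01615509 mg/mL = 5.094669 mg
Stage 3: 181 mL/hr × 4.7 hr = 850.7 mL → 850.7 mL × 0.01615509 mg/mL = 13.74313 mg
Total = 10.84006 + 5.094669 + 13.74313 = 29.67787 mg

29.7 mg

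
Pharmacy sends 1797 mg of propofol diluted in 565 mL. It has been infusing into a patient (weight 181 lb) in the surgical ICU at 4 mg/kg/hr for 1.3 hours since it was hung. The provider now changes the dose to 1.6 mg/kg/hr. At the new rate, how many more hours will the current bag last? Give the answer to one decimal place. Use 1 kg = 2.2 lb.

10.4 hours

Initial rate:
Weight = 181 lb ÷ 2.2 lb/kg = 82.27273 kg
Dose = 4 mg/kg/hr × 82.27273 kg = 329.0909 mg/hr
Concentration = 1797 mg ÷ 565 mL = 3.180531 mg/mL
Rate = 329.0909 mg/hr ÷ 3.180531 mg/mL = 103.4704 mL/hr
Volume infused so far = 103.4704 mL/hr × 1.3 hr = 134.5116 mL
Volume remaining = 565 − 134.5116 = 430.4884 mL
New rate:
Dose = 1.6 mg/kg/hr × 82.27273 kg = 131.6364 mg/hr
Rate = 131.6364 mg/hr ÷ 3.180531 mg/mL = 41.38817 mL/hr
Time remaining = 430.4884 mL ÷ 41.38817 mL/hr = 10.40124 hr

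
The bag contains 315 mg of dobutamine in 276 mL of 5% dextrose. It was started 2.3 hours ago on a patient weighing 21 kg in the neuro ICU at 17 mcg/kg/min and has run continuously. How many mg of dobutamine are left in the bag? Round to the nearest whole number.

266 mg

Dose = 17 mcg/kg/min × 21 kg = 357 mcg/min
357 mcg/min × 60 min/hr = 21420 mcg/hr
Concentration = 315 mg ÷ 276 mL = 1.141304 mg/mL = 1141.304 mcg/mL
Rate = 21420 mcg/hr ÷ 1141.304 mcg/mL = 18.768 mL/hr
Volume infused = 18.768 mL/hr × 2.3 hr = 43.1664 mL
Volume remaining = 276 − 43.1664 = 232.8336 mL
Drug remaining = 232.8336 mL × 1141.304 mcg/mL = 265734 mcg = 265.734 mg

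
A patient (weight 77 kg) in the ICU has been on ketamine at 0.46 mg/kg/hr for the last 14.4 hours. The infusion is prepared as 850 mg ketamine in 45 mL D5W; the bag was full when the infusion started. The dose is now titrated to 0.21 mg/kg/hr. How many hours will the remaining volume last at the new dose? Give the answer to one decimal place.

21.0 hours

Initial rate:
Dose = 0.46 mg/kg/hr × 77 kg = 35.42 mg/hr
Concentration = 850 mg ÷ 45 mL = 18.88889 mg/mL
Rate = 35.42 mg/hr ÷ 18.88889 mg/mL = 1.875176 mL/hr
Volume infused so far = 1.875176 mL/hr × 14.4 hr = 27.00254 mL
Volume remaining = 45 − 27.00254 = 17.99746 mL
New rate:
Dose = 0.21 mg/kg/hr × 77 kg = 16.17 mg/hr
Rate = 16.17 mg/hr ÷ 18.88889 mg/mL = 0.8560588 mL/hr
Time remaining = 17.99746 mL ÷ 0.8560588 mL/hr = 21.02362 hr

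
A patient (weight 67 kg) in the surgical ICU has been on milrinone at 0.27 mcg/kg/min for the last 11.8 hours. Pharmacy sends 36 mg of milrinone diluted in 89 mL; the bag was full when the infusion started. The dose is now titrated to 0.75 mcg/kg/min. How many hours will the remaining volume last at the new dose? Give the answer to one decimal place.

Initial rate:
Dose = 0.27 mcg/kg/min × 67 kg = 18.09 mcg/min
18.09 mcg/min × 60 min/hr = 1085.4 mcg/hr
Concentration = 36 mg ÷ 89 mL = 0.4044944 mg/mL = 404.4944 mcg/mL
Rate = 1085.4 mcg/hr ÷ 404.4944 mcg/mL = 2.68335 mL/hr
Volume infused so far = 2.68335 mL/hr × 11.8 hr = 31.66353 mL
Volume remaining = 89 − 31.66353 = 57.33647 mL
New rate:
Dose = 0.75 mcg/kg/min × 67 kg = 50.25 mcg/min
50.25 mcg/min × 60 min/hr = 3015 mcg/hr
Rate = 3015 mcg/hr ÷ 404.4944 mcg/mL = 7.45375 mL/hr
Time remaining = 57.33647 mL ÷ 7.45375 mL/hr = 7.692299 hr

7.7 hours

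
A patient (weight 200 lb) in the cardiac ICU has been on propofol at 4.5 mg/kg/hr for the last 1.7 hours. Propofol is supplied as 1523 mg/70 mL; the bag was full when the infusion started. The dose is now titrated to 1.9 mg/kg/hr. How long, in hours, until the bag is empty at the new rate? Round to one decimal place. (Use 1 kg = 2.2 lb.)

4.8 hours

Initial rate:
Weight = 200 lb ÷ 2.2 lb/kg = 90.90909 kg
Dose = 4.5 mg/kg/hr × 90.90909 kg = 409.0909 mg/hr
Concentration = 1523 mg ÷ 70 mL = 21.75714 mg/mL
Rate = 409.0909 mg/hr ÷ 21.75714 mg/mL = 18.8026 mL/hr
Volume infused so far = 18.8026 mL/hr × 1.7 hr = 31.96442 mL
Volume remaining = 70 − 31.96442 = 38.03558 mL
New rate:
Dose = 1.9 mg/kg/hr × 90.90909 kg = 172.7273 mg/hr
Rate = 172.7273 mg/hr ÷ 21.75714 mg/mL = 7.938877 mL/hr
Time remaining = 38.03558 mL ÷ 7.938877 mL/hr = 4.791053 hr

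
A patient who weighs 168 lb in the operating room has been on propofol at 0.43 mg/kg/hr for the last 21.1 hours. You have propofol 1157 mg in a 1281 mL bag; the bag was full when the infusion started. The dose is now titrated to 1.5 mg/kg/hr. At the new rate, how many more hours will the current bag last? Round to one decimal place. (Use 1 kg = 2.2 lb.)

Initial rate:
Weight = 168 lb ÷ 2.2 lb/kg = 76.36364 kg
Dose = 0.43 mg/kg/hr × 76.36364 kg = 32.83636 mg/hr
Concentration = 1157 mg ÷ 1281 mL = 0.9032006 mg/mL
Rate = 32.83636 mg/hr ÷ 0.9032006 mg/mL = 36.35556 mL/hr
Volume infused so far = 36.35556 mL/hr × 21.1 hr = 767.1023 mL
Volume remaining = 1281 − 767.1023 = 513.8977 mL
New rate:
Dose = 1.5 mg/kg/hr × 76.36364 kg = 114.5455 mg/hr
Rate = 114.5455 mg/hr ÷ 0.9032006 mg/mL = 126.8217 mL/hr
Time remaining = 513.8977 mL ÷ 126.8217 mL/hr = 4.052127 hr

4.1 hours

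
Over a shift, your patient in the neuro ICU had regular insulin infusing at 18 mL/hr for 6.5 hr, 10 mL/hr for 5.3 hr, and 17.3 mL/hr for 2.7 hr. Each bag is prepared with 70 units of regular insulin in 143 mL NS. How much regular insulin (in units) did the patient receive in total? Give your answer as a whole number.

106 units

Concentration = 70 units ÷ 143 mL = 0.4895105 units/mL
Stage 1: 18 mL/hr × 6.5 hr = 117 mL → 117 mL × 0.4895105 units/mL = 57.27273 units
Stage 2: 10 mL/hr × 5.3 hr = 53 mL → 53 mL × 0.4895105 units/mL = 25.94406 units
Stage 3: 17.3 mL/hr × 2.7 hr = 46.71 mL → 46.71 mL × 0.4895105 units/mL = 22.86503 units
Total = 57.27273 + 25.94406 + 22.86503 = 106.0818 units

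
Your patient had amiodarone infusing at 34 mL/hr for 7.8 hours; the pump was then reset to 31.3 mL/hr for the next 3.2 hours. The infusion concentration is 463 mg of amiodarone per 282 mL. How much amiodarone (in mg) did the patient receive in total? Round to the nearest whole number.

Concentration = 463 mg ÷ 282 mL = 1.641844 mg/mL
Stage 1: 34 mL/hr × 7.8 hr = 265.2 mL → 265.2 mL × 1.641844 mg/mL = 435.417 mg
Stage 2: 31.3 mL/hr × 3.2 hr = 100.16 mL → 100.16 mL × 1.641844 mg/mL = 164.4471 mg
Total = 435.417 + 164.4471 = 599.8641 mg

600 mg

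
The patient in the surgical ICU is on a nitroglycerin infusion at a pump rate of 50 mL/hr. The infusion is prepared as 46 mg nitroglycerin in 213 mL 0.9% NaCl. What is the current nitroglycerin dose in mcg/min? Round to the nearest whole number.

180 mcg/min

Concentration = 46 mg ÷ 213 mL = 0.2159624 mg/mL = 215.9624 mcg/mL
Drug rate = 50 mL/hr × 215.9624 mcg/mL = 10798.12 mcg/hr
10798.12 mcg/hr ÷ 60 min/hr = 179.9687 mcg/min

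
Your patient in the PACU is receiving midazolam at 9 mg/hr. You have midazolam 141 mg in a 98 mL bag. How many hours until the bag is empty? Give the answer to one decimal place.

15.7 hours

Concentration = 141 mg ÷ 98 mL = 1.438776 mg/mL
Rate = 9 mg/hr ÷ 1.438776 mg/mL = 6.255319 mL/hr
Duration = 98 mL ÷ 6.255319 mL/hr = 15.66667 hr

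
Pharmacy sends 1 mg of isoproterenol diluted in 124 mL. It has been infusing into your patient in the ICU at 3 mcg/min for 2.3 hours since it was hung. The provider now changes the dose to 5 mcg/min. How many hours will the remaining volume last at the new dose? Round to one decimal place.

Initial rate:
3 mcg/min × 60 min/hr = 180 mcg/hr
Concentration = 1 mg ÷ 124 mL = 0.008064516 mg/mL = 8.064516 mcg/mL
Rate = 180 mcg/hr ÷ 8.064516 mcg/mL = 22.32 mL/hr
Volume infused so far = 22.32 mL/hr × 2.3 hr = 51.336 mL
Volume remaining = 124 − 51.336 = 72.664 mL
New rate:
5 mcg/min × 60 min/hr = 300 mcg/hr
Rate = 300 mcg/hr ÷ 8.064516 mcg/mL = 37.2 mL/hr
Time remaining = 72.664 mL ÷ 37.2 mL/hr = 1.953333 hr

2.0 hours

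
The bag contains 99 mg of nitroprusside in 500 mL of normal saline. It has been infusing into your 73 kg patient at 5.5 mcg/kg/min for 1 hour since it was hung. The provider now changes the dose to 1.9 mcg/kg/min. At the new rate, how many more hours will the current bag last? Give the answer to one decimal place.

9.0 hours

Initial rate:
Dose = 5.5 mcg/kg/min × 73 kg = 401.5 mcg/min
401.5 mcg/min × 60 min/hr = 24090 mcg/hr
Concentration = 99 mg ÷ 500 mL = 0.198 mg/mL = 198 mcg/mL
Rate = 24090 mcg/hr ÷ 198 mcg/mL = 121.6667 mL/hr
Volume infused so far = 121.6667 mL/hr × 1 hr = 121.6667 mL
Volume remaining = 500 − 121.6667 = 378.3333 mL
New rate:
Dose = 1.9 mcg/kg/min × 73 kg = 138.7 mcg/min
138.7 mcg/min × 60 min/hr = 8322 mcg/hr
Rate = 8322 mcg/hr ÷ 198 mcg/mL = 42.0303 mL/hr
Time remaining = 378.3333 mL ÷ 42.0303 mL/hr = 9.001442 hr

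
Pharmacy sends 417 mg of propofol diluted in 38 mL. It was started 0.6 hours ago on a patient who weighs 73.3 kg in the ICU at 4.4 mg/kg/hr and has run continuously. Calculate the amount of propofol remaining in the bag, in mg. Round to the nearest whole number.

Dose = 4.4 mg/kg/hr × 73.3 kg = 322.52 mg/hr
Concentration = 417 mg ÷ 38 mL = 10.97368 mg/mL
Rate = 322.52 mg/hr ÷ 10.97368 mg/mL = 29.39031 mL/hr
Volume infused = 29.39031 mL/hr × 0.6 hr = 17.63419 mL
Volume remaining = 38 − 17.63419 = 20.36581 mL
Drug remaining = 20.36581 mL × 10.97368 mg/mL = 223.488 mg

223 mg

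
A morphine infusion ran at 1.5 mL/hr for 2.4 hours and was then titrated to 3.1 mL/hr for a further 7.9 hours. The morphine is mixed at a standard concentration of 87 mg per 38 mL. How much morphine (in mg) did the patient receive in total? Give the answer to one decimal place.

Concentration = 87 mg ÷ 38 mL = 2.289474 mg/mL
Stage 1: 1.5 mL/hr × 2.4 hr = 3.6 mL → 3.6 mL × 2.289474 mg/mL = 8.242105 mg
Stage 2: 3.1 mL/hr × 7.9 hr = 24.49 mL → 24.49 mL × 2.289474 mg/mL = 56.06921 mg
Total = 8.242105 + 56.06921 = 64.31132 mg

64.3 mg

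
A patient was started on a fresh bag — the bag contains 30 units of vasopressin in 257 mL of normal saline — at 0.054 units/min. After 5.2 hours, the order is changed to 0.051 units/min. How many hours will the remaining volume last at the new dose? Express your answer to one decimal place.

Initial rate:
0.054 units/min × 60 min/hr = 3.24 units/hr
Concentration = 30 units ÷ 257 mL = 0.1167315 units/mL
Rate = 3.24 units/hr ÷ 0.1167315 units/mL = 27.756 mL/hr
Volume infused so far = 27.756 mL/hr × 5.2 hr = 144.3312 mL
Volume remaining = 257 − 144.3312 = 112.6688 mL
New rate:
0.051 units/min × 60 min/hr = 3.06 units/hr
Rate = 3.06 units/hr ÷ 0.1167315 units/mL = 26.214 mL/hr
Time remaining = 112.6688 mL ÷ 26.214 mL/hr = 4.298039 hr

4.3 hours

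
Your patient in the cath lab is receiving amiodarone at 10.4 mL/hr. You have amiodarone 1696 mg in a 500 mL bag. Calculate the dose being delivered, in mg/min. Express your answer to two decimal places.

Concentration = 1696 mg ÷ 500 mL = 3.392 mg/mL
Drug rate = 10.4 mL/hr × 3.392 mg/mL = 35.2768 mg/hr
35.2768 mg/hr ÷ 60 min/hr = 0.5879467 mg/min

0.59 mg/min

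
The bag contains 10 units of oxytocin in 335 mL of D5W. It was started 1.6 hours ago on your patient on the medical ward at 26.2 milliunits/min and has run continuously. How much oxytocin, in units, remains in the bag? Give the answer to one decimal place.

26.2 milliunits/min × 60 min/hr = 1572 milliunits/hr
Concentration = 10 units ÷ 335 mL = 0.02985075 units/mL = 29.85075 milliunits/mL
Rate = 1572 milliunits/hr ÷ 29.85075 milliunits/mL = 52.662 mL/hr
Volume infused = 52.662 mL/hr × 1.6 hr = 84.2592 mL
Volume remaining = 335 − 84.2592 = 250.7408 mL
Drug remaining = 250.7408 mL × 29.85075 milliunits/mL = 7484.8 milliunits = 7.4848 units

7.5 units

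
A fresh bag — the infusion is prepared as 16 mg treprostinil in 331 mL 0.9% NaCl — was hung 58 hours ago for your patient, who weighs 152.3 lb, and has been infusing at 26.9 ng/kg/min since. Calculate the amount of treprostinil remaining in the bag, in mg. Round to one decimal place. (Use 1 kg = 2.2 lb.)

Weight = 152.3 lb ÷ 2.2 lb/kg = 69.22727 kg
Dose = 26.9 ng/kg/min × 69.22727 kg = 1862.214 ng/min
1862.214 ng/min × 60 min/hr = 111732.8 ng/hr
Concentration = 16 mg ÷ 331 mL = 0.04833837 mg/mL = 48338.37 ng/mL
Rate = 111732.8 ng/hr ÷ 48338.37 ng/mL = 2.311473 mL/hr
Volume infused = 2.311473 mL/hr × 58 hr = 134.0654 mL
Volume remaining = 331 − 134.0654 = 196.9346 mL
Drug remaining = 196.9346 mL × 48338.37 ng/mL = 9519497 ng = 9.519497 mg

9.5 mg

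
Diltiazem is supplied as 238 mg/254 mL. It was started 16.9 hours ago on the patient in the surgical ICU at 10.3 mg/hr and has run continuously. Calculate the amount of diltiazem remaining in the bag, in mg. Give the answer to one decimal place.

Concentration = 238 mg ÷ 254 mL = 0.9370079 mg/mL
Rate = 10.3 mg/hr ÷ 0.9370079 mg/mL = 10.99244 mL/hr
Volume infused = 10.99244 mL/hr × 16.9 hr = 185.7722 mL
Volume remaining = 254 − 185.7722 = 68.22782 mL
Drug remaining = 68.22782 mL × 0.9370079 mg/mL = 63.93 mg

63.9 mg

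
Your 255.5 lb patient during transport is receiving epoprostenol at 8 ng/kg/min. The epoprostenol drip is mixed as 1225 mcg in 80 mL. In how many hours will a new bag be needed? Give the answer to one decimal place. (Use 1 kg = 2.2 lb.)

Weight = 255.5 lb ÷ 2.2 lb/kg = 116.1364 kg
Dose = 8 ng/kg/min × 116.1364 kg = 929.0909 ng/min
929.0909 ng/min × 60 min/hr = 55745.45 ng/hr
Concentration = 1225 mcg ÷ 80 mL = 15.3125 mcg/mL = 15312.5 ng/mL
Rate = 55745.45 ng/hr ÷ 15312.5 ng/mL = 3.640519 mL/hr
Duration = 80 mL ÷ 3.640519 mL/hr = 21.97489 hr

22.0 hours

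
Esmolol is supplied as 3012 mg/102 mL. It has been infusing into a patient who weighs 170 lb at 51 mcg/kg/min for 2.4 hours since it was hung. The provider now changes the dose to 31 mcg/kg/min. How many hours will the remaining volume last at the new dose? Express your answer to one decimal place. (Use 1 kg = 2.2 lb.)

17.0 hours

Initial rate:
Weight = 170 lb ÷ 2.2 lb/kg = 77.27273 kg
Dose = 51 mcg/kg/min × 77.27273 kg = 3940.909 mcg/min
3940.909 mcg/min × 60 min/hr = 236454.5 mcg/hr
Concentration = 3012 mg ÷ 102 mL = 29.52941 mg/mL = 29529.41 mcg/mL
Rate = 236454.5 mcg/hr ÷ 29529.41 mcg/mL = 8.007425 mL/hr
Volume infused so far = 8.007425 mL/hr × 2.4 hr = 19.21782 mL
Volume remaining = 102 − 19.21782 = 82.78218 mL
New rate:
Dose = 31 mcg/kg/min × 77.27273 kg = 2395.455 mcg/min
2395.455 mcg/min × 60 min/hr = 143727.3 mcg/hr
Rate = 143727.3 mcg/hr ÷ 29529.41 mcg/mL = 4.867258 mL/hr
Time remaining = 82.78218 mL ÷ 4.867258 mL/hr = 17.00797 hr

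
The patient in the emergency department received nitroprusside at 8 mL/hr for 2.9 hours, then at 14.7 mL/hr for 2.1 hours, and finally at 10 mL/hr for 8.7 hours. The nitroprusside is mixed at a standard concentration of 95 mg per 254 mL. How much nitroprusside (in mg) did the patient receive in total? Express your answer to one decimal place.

52.8 mg

Concentration = 95 mg ÷ 254 mL = 0.3740157 mg/mL
Stage 1: 8 mL/hr × 2.9 hr = 23.2 mL → 23.2 mL × 0.3740157 mg/mL = 8.677165 mg
Stage 2: 14.7 mL/hr × 2.1 hr = 30.87 mL → 30.87 mL × 0.3740157 mg/mL = 11.54587 mg
Stage 3: 10 mL/hr × 8.7 hr = 87 mL → 87 mL × 0.3740157 mg/mL = 32.53937 mg
Total = 8.677165 + 11.54587 + 32.53937 = 52.7624 mg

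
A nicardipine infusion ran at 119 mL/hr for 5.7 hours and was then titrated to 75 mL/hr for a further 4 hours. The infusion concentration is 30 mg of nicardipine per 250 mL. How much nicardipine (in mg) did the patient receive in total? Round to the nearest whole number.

Concentration = 30 mg ÷ 250 mL = 0.12 mg/mL
Stage 1: 119 mL/hr × 5.7 hr = 678.3 mL → 678.3 mL × 0.12 mg/mL = 81.396 mg
Stage 2: 75 mL/hr × 4 hr = 300 mL → 300 mL × 0.12 mg/mL = 36 mg
Total = 81.396 + 36 = 117.396 mg

117 mg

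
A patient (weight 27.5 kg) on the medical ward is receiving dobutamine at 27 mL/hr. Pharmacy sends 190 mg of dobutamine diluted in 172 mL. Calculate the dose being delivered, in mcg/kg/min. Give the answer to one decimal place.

Concentration = 190 mg ÷ 172 mL = 1.104651 mg/mL = 1104.651 mcg/mL
Drug rate = 27 mL/hr × 1104.651 mcg/mL = 29825.58 mcg/hr
29825.58 mcg/hr ÷ 60 min/hr = 497.093 mcg/min
497.093 mcg/min ÷ 27.5 kg = 18.07611 mcg/kg/min

18.1 mcg/kg/min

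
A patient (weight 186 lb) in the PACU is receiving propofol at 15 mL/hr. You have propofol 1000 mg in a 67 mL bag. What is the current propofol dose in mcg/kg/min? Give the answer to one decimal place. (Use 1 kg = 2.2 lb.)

44.1 mcg/kg/min

Weight = 186 lb ÷ 2.2 lb/kg = 84.54545 kg
Concentration = 1000 mg ÷ 67 mL = 14.92537 mg/mL = 14925.37 mcg/mL
Drug rate = 15 mL/hr × 14925.37 mcg/mL = 223880.6 mcg/hr
223880.6 mcg/hr ÷ 60 min/hr = 3731.343 mcg/min
3731.343 mcg/min ÷ 84.54545 kg = 44.13417 mcg/kg/min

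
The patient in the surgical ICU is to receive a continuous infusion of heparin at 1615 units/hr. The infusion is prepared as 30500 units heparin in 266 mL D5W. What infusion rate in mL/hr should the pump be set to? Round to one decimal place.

Concentration = 30500 units ÷ 266 mL = 114.6617 units/mL
Rate = 1615 units/hr ÷ 114.6617 units/mL = 14.08492 mL/hr

14.1 mL/hr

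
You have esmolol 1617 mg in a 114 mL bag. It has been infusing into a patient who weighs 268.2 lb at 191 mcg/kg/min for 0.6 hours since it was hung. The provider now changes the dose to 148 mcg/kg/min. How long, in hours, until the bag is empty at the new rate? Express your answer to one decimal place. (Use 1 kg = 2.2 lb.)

Initial rate:
Weight = 268.2 lb ÷ 2.2 lb/kg = 121.9091 kg
Dose = 191 mcg/kg/min × 121.9091 kg = 23284.64 mcg/min
23284.64 mcg/min × 60 min/hr = 1397078 mcg/hr
Concentration = 1617 mg ÷ 114 mL = 14.18421 mg/mL = 14184.21 mcg/mL
Rate = 1397078 mcg/hr ÷ 14184.21 mcg/mL = 98.49531 mL/hr
Volume infused so far = 98.49531 mL/hr × 0.6 hr = 59.09718 mL
Volume remaining = 114 − 59.09718 = 54.90282 mL
New rate:
Dose = 148 mcg/kg/min × 121.9091 kg = 18042.55 mcg/min
18042.55 mcg/min × 60 min/hr = 1082553 mcg/hr
Rate = 1082553 mcg/hr ÷ 14184.21 mcg/mL = 76.32097 mL/hr
Time remaining = 54.90282 mL ÷ 76.32097 mL/hr = 0.7193674 hr

0.7 hours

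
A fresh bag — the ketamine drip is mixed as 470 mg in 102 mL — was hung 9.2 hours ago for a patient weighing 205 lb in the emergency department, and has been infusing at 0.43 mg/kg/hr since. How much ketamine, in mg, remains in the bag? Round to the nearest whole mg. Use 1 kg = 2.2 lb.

101 mg

Weight = 205 lb ÷ 2.2 lb/kg = 93.18182 kg
Dose = 0.43 mg/kg/hr × 93.18182 kg = 40.06818 mg/hr
Concentration = 470 mg ÷ 102 mL = 4.607843 mg/mL
Rate = 40.06818 mg/hr ÷ 4.607843 mg/mL = 8.695648 mL/hr
Volume infused = 8.695648 mL/hr × 9.2 hr = 79.99996 mL
Volume remaining = 102 − 79.99996 = 22.00004 mL
Drug remaining = 22.00004 mL × 4.607843 mg/mL = 101.3727 mg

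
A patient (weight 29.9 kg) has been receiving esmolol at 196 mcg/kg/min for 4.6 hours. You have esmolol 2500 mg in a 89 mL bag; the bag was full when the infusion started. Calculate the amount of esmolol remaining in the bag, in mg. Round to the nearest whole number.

883 mg

Dose = 196 mcg/kg/min × 29.9 kg = 5860.4 mcg/min
5860.4 mcg/min × 60 min/hr = 351624 mcg/hr
Concentration = 2500 mg ÷ 89 mL = 28.08989 mg/mL = 28089.89 mcg/mL
Rate = 351624 mcg/hr ÷ 28089.89 mcg/mL = 12.51781 mL/hr
Volume infused = 12.51781 mL/hr × 4.6 hr = 57.58195 mL
Volume remaining = 89 − 57.58195 = 31.41805 mL
Drug remaining = 31.41805 mL × 28089.89 mcg/mL = 882529.6 mcg = 882.5296 mg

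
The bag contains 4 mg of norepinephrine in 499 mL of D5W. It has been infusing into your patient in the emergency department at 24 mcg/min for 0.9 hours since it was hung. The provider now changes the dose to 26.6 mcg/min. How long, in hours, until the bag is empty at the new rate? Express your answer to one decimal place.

1.7 hours

Initial rate:
24 mcg/min × 60 min/hr = 1440 mcg/hr
Concentration = 4 mg ÷ 499 mL = 0.008016032 mg/mL = 8.016032 mcg/mL
Rate = 1440 mcg/hr ÷ 8.016032 mcg/mL = 179.64 mL/hr
Volume infused so far = 179.64 mL/hr × 0.9 hr = 161.676 mL
Volume remaining = 499 − 161.676 = 337.324 mL
New rate:
26.6 mcg/min × 60 min/hr = 1596 mcg/hr
Rate = 1596 mcg/hr ÷ 8.016032 mcg/mL = 199.101 mL/hr
Time remaining = 337.324 mL ÷ 199.101 mL/hr = 1.694236 hr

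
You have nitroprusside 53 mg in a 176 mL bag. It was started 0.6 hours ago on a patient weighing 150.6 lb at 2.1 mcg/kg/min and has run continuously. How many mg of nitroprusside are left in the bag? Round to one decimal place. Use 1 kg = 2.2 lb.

Weight = 150.6 lb ÷ 2.2 lb/kg = 68.45455 kg
Dose = 2.1 mcg/kg/min × 68.45455 kg = 143.7545 mcg/min
143.7545 mcg/min × 60 min/hr = 8625.273 mcg/hr
Concentration = 53 mg ÷ 176 mL = 0.3011364 mg/mL = 301.1364 mcg/mL
Rate = 8625.273 mcg/hr ÷ 301.1364 mcg/mL = 28.64242 mL/hr
Volume infused = 28.64242 mL/hr × 0.6 hr = 17.18545 mL
Volume remaining = 176 − 17.18545 = 158.8146 mL
Drug remaining = 158.8146 mL × 301.1364 mcg/mL = 47824.84 mcg = 47.82484 mg

47.8 mg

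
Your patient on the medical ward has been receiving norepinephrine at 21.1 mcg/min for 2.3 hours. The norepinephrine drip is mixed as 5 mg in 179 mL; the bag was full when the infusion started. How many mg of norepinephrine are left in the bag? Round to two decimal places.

21.1 mcg/min × 60 min/hr = 1266 mcg/hr
Concentration = 5 mg ÷ 179 mL = 0.02793296 mg/mL = 27.93296 mcg/mL
Rate = 1266 mcg/hr ÷ 27.93296 mcg/mL = 45.3228 mL/hr
Volume infused = 45.3228 mL/hr × 2.3 hr = 104.2424 mL
Volume remaining = 179 − 104.2424 = 74.75756 mL
Drug remaining = 74.75756 mL × 27.93296 mcg/mL = 2088.2 mcg = 2.0882 mg

2.09 mg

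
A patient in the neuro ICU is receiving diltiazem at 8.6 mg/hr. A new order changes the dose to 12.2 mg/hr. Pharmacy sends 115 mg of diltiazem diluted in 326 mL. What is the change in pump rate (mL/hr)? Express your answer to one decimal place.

At the current dose:
Concentration = 115 mg ÷ 326 mL = 0.3527607 mg/mL
Rate = 8.6 mg/hr ÷ 0.3527607 mg/mL = 24.37913 mL/hr
At the new dose:
Rate = 12.2 mg/hr ÷ 0.3527607 mg/mL = 34.58435 mL/hr
Change = 34.58435 − 24.37913 = 10.20522 mL/hr → 10.20522 mL/hr increase

10.2 mL/hr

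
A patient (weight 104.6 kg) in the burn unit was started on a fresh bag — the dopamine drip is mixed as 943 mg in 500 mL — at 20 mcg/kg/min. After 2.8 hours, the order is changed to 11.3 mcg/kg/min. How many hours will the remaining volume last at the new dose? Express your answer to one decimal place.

8.3 hours

Initial rate:
Dose = 20 mcg/kg/min × 104.6 kg = 2092 mcg/min
2092 mcg/min × 60 min/hr = 125520 mcg/hr
Concentration = 943 mg ÷ 500 mL = 1.886 mg/mL = 1886 mcg/mL
Rate = 125520 mcg/hr ÷ 1886 mcg/mL = 66.55355 mL/hr
Volume infused so far = 66.55355 mL/hr × 2.8 hr = 186.3499 mL
Volume remaining = 500 − 186.3499 = 313.6501 mL
New rate:
Dose = 11.3 mcg/kg/min × 104.6 kg = 1181.98 mcg/min
1181.98 mcg/min × 60 min/hr = 70918.8 mcg/hr
Rate = 70918.8 mcg/hr ÷ 1886 mcg/mL = 37.60276 mL/hr
Time remaining = 313.6501 mL ÷ 37.60276 mL/hr = 8.341145 hr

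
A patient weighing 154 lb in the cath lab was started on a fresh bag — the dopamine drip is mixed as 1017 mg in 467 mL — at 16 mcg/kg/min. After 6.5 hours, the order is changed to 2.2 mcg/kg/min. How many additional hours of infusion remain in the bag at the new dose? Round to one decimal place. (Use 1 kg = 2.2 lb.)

62.8 hours

Initial rate:
Weight = 154 lb ÷ 2.2 lb/kg = 70 kg
Dose = 16 mcg/kg/min × 70 kg = 1120 mcg/min
1120 mcg/min × 60 min/hr = 67200 mcg/hr
Concentration = 1017 mg ÷ 467 mL = 2.17773 mg/mL = 2177.73 mcg/mL
Rate = 67200 mcg/hr ÷ 2177.73 mcg/mL = 30.85782 mL/hr
Volume infused so far = 30.85782 mL/hr × 6.5 hr = 200.5758 mL
Volume remaining = 467 − 200.5758 = 266.4242 mL
New rate:
Dose = 2.2 mcg/kg/min × 70 kg = 154 mcg/min
154 mcg/min × 60 min/hr = 9240 mcg/hr
Rate = 9240 mcg/hr ÷ 2177.73 mcg/mL = 4.24295 mL/hr
Time remaining = 266.4242 mL ÷ 4.24295 mL/hr = 62.79221 hr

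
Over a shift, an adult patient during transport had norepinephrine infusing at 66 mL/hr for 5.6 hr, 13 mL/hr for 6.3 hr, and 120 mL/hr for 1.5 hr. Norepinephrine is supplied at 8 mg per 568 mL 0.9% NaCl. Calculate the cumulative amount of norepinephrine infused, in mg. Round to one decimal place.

8.9 mg

Concentration = 8 mg ÷ 568 mL = 0.01408451 mg/mL
Stage 1: 66 mL/hr × 5.6 hr = 369.6 mL → 369.6 mL × 0.01408451 mg/mL = 5.205634 mg
Stage 2: 13 mL/hr × 6.3 hr = 81.9 mL → 81.9 mL × 0.01408451 mg/mL = 1.153521 mg
Stage 3: 120 mL/hr × 1.5 hr = 180 mL → 180 mL × 0.01408451 mg/mL = 2.535211 mg
Total = 5.205634 + 1.153521 + 2.535211 = 8.894366 mg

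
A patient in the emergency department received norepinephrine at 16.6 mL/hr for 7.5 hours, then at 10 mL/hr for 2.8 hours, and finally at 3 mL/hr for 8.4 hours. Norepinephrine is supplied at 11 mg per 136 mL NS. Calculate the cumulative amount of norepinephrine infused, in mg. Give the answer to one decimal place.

Concentration = 11 mg ÷ 136 mL = 0.08088235 mg/mL
Stage 1: 16.6 mL/hr × 7.5 hr = 124.5 mL → 124.5 mL × 0.08088235 mg/mL = 10.06985 mg
Stage 2: 10 mL/hr × 2.8 hr = 28 mL → 28 mL × 0.08088235 mg/mL = 2.264706 mg
Stage 3: 3 mL/hr × 8.4 hr = 25.2 mL → 25.2 mL × 0.08088235 mg/mL = 2.038235 mg
Total = 10.06985 + 2.264706 + 2.038235 = 14.37279 mg

14.4 mg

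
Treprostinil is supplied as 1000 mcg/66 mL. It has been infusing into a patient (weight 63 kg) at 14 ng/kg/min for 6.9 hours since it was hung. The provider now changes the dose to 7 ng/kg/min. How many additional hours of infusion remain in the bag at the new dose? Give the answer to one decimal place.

24.0 hours

Initial rate:
Dose = 14 ng/kg/min × 63 kg = 882 ng/min
882 ng/min × 60 min/hr = 52920 ng/hr
Concentration = 1000 mcg ÷ 66 mL = 15.15152 mcg/mL = 15151.52 ng/mL
Rate = 52920 ng/hr ÷ 15151.52 ng/mL = 3.49272 mL/hr
Volume infused so far = 3.49272 mL/hr × 6.9 hr = 24.09977 mL
Volume remaining = 66 − 24.09977 = 41.90023 mL
New rate:
Dose = 7 ng/kg/min × 63 kg = 441 ng/min
441 ng/min × 60 min/hr = 26460 ng/hr
Rate = 26460 ng/hr ÷ 15151.52 ng/mL = 1.74636 mL/hr
Time remaining = 41.90023 mL ÷ 1.74636 mL/hr = 23.99289 hr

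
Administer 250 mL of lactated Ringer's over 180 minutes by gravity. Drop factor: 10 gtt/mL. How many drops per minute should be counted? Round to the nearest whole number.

14 gtt/min

250 mL ÷ (180 min) = 1.388889 mL/min
1.388889 mL/min × 10 gtt/mL = 13.88889 gtt/min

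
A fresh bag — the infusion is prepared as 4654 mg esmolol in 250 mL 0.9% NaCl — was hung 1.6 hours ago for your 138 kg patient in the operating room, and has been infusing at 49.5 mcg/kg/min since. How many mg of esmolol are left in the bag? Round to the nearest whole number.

Dose = 49.5 mcg/kg/min × 138 kg = 6831 mcg/min
6831 mcg/min × 60 min/hr = 409860 mcg/hr
Concentration = 4654 mg ÷ 250 mL = 18.616 mg/mL = 18616 mcg/mL
Rate = 409860 mcg/hr ÷ 18616 mcg/mL = 22.01654 mL/hr
Volume infused = 22.01654 mL/hr × 1.6 hr = 35.22647 mL
Volume remaining = 250 − 35.22647 = 214.7735 mL
Drug remaining = 214.7735 mL × 18616 mcg/mL = 3998224 mcg = 3998.224 mg

3998 mg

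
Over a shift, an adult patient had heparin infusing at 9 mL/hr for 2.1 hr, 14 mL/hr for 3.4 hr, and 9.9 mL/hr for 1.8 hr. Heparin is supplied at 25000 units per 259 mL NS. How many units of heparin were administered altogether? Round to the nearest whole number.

8139 units

Concentration = 25000 units ÷ 259 mL = 96.5251 units/mL
Stage 1: 9 mL/hr × 2.1 hr = 18.9 mL → 18.9 mL × 96.5251 units/mL = 1824.324 units
Stage 2: 14 mL/hr × 3.4 hr = 47.6 mL → 47.6 mL × 96.5251 units/mL = 4594.595 units
Stage 3: 9.9 mL/hr × 1.8 hr = 17.82 mL → 17.82 mL × 96.5251 units/mL = 1720.077 units
Total = 1824.324 + 4594.595 + 1720.077 = 8138.996 units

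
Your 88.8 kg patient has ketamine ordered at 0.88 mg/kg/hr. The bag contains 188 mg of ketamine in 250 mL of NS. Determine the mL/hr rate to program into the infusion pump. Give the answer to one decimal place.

103.9 mL/hr

Dose = 0.88 mg/kg/hr × 88.8 kg = 78.144 mg/hr
Concentration = 188 mg ÷ 250 mL = 0.752 mg/mL
Rate = 78.144 mg/hr ÷ 0.752 mg/mL = 103.9149 mL/hr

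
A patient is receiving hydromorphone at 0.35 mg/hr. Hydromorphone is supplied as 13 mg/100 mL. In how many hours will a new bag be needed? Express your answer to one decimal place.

Concentration = 13 mg ÷ 100 mL = 0.13 mg/mL
Rate = 0.35 mg/hr ÷ 0.13 mg/mL = 2.692308 mL/hr
Duration = 100 mL ÷ 2.692308 mL/hr = 37.14286 hr

37.1 hours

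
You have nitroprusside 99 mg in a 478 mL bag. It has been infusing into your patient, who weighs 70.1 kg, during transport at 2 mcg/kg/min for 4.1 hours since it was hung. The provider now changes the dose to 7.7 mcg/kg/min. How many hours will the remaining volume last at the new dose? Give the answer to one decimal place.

2.0 hours

Initial rate:
Dose = 2 mcg/kg/min × 70.1 kg = 140.2 mcg/min
140.2 mcg/min × 60 min/hr = 8412 mcg/hr
Concentration = 99 mg ÷ 478 mL = 0.207113 mg/mL = 207.113 mcg/mL
Rate = 8412 mcg/hr ÷ 207.113 mcg/mL = 40.61552 mL/hr
Volume infused so far = 40.61552 mL/hr × 4.1 hr = 166.5236 mL
Volume remaining = 478 − 166.5236 = 311.4764 mL
New rate:
Dose = 7.7 mcg/kg/min × 70.1 kg = 539.77 mcg/min
539.77 mcg/min × 60 min/hr = 32386.2 mcg/hr
Rate = 32386.2 mcg/hr ÷ 207.113 mcg/mL = 156.3697 mL/hr
Time remaining = 311.4764 mL ÷ 156.3697 mL/hr = 1.991922 hr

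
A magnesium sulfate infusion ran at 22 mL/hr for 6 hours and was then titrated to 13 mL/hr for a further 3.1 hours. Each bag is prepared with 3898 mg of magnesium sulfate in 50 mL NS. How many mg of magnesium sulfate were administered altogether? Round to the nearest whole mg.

13433 mg

Concentration = 3898 mg ÷ 50 mL = 77.96 mg/mL
Stage 1: 22 mL/hr × 6 hr = 132 mL → 132 mL × 77.96 mg/mL = 10290.72 mg
Stage 2: 13 mL/hr × 3.1 hr = 40.3 mL → 40.3 mL × 77.96 mg/mL = 3141.788 mg
Total = 10290.72 + 3141.788 = 13432.51 mg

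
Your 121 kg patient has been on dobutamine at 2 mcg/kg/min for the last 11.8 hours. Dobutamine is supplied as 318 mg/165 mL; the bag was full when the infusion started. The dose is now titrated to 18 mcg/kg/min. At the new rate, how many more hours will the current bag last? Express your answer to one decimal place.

1.1 hours

Initial rate:
Dose = 2 mcg/kg/min × 121 kg = 242 mcg/min
242 mcg/min × 60 min/hr = 14520 mcg/hr
Concentration = 318 mg ÷ 165 mL = 1.927273 mg/mL = 1927.273 mcg/mL
Rate = 14520 mcg/hr ÷ 1927.273 mcg/mL = 7.533962 mL/hr
Volume infused so far = 7.533962 mL/hr × 11.8 hr = 88.90075 mL
Volume remaining = 165 − 88.90075 = 76.09925 mL
New rate:
Dose = 18 mcg/kg/min × 121 kg = 2178 mcg/min
2178 mcg/min × 60 min/hr = 130680 mcg/hr
Rate = 130680 mcg/hr ÷ 1927.273 mcg/mL = 67.80566 mL/hr
Time remaining = 76.09925 mL ÷ 67.80566 mL/hr = 1.122314 hr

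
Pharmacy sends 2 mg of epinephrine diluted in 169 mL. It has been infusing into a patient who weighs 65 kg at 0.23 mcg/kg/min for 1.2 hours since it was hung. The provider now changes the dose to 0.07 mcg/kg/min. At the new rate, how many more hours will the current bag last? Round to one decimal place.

3.4 hours

Initial rate:
Dose = 0.23 mcg/kg/min × 65 kg = 14.95 mcg/min
14.95 mcg/min × 60 min/hr = 897 mcg/hr
Concentration = 2 mg ÷ 169 mL = 0.01183432 mg/mL = 11.83432 mcg/mL
Rate = 897 mcg/hr ÷ 11.83432 mcg/mL = 75.7965 mL/hr
Volume infused so far = 75.7965 mL/hr × 1.2 hr = 90.9558 mL
Volume remaining = 169 − 90.9558 = 78.0442 mL
New rate:
Dose = 0.07 mcg/kg/min × 65 kg = 4.55 mcg/min
4.55 mcg/min × 60 min/hr = 273 mcg/hr
Rate = 273 mcg/hr ÷ 11.83432 mcg/mL = 23.0685 mL/hr
Time remaining = 78.0442 mL ÷ 23.0685 mL/hr = 3.38315 hr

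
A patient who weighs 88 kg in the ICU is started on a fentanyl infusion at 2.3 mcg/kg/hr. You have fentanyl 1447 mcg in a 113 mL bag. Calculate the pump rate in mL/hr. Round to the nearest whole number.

Dose = 2.3 mcg/kg/hr × 88 kg = 202.4 mcg/hr
Concentration = 1447 mcg ÷ 113 mL = 12.80531 mcg/mL
Rate = 202.4 mcg/hr ÷ 12.80531 mcg/mL = 15.80594 mL/hr

16 mL/hr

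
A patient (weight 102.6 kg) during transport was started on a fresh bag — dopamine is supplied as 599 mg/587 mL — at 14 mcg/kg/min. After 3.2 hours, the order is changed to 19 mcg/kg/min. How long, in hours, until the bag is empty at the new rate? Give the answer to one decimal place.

Initial rate:
Dose = 14 mcg/kg/min × 102.6 kg = 1436.4 mcg/min
1436.4 mcg/min × 60 min/hr = 86184 mcg/hr
Concentration = 599 mg ÷ 587 mL = 1.020443 mg/mL = 1020.443 mcg/mL
Rate = 86184 mcg/hr ÷ 1020.443 mcg/mL = 84.45744 mL/hr
Volume infused so far = 84.45744 mL/hr × 3.2 hr = 270.2638 mL
Volume remaining = 587 − 270.2638 = 316.7362 mL
New rate:
Dose = 19 mcg/kg/min × 102.6 kg = 1949.4 mcg/min
1949.4 mcg/min × 60 min/hr = 116964 mcg/hr
Rate = 116964 mcg/hr ÷ 1020.443 mcg/mL = 114.6208 mL/hr
Time remaining = 316.7362 mL ÷ 114.6208 mL/hr = 2.763339 hr

2.8 hours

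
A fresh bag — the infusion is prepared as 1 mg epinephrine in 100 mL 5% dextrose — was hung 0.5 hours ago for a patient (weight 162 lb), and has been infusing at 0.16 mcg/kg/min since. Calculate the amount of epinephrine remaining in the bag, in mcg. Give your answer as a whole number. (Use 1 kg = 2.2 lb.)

Weight = 162 lb ÷ 2.2 lb/kg = 73.63636 kg
Dose = 0.16 mcg/kg/min × 73.63636 kg = 11.78182 mcg/min
11.78182 mcg/min × 60 min/hr = 706.9091 mcg/hr
Concentration = 1 mg ÷ 100 mL = 0.01 mg/mL = 10 mcg/mL
Rate = 706.9091 mcg/hr ÷ 10 mcg/mL = 70.69091 mL/hr
Volume infused = 70.69091 mL/hr × 0.5 hr = 35.34545 mL
Volume remaining = 100 − 35.34545 = 64.65455 mL
Drug remaining = 64.65455 mL × 10 mcg/mL = 646.5455 mcg

647 mcg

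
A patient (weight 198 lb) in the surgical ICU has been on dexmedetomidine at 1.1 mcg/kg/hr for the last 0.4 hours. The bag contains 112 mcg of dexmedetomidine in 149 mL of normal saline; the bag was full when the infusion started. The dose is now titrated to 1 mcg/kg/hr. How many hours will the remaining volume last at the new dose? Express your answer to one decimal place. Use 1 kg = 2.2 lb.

Initial rate:
Weight = 198 lb ÷ 2.2 lb/kg = 90 kg
Dose = 1.1 mcg/kg/hr × 90 kg = 99 mcg/hr
Concentration = 112 mcg ÷ 149 mL = 0.7516779 mcg/mL
Rate = 99 mcg/hr ÷ 0.7516779 mcg/mL = 131.7054 mL/hr
Volume infused so far = 131.7054 mL/hr × 0.4 hr = 52.68214 mL
Volume remaining = 149 − 52.68214 = 96.31786 mL
New rate:
Dose = 1 mcg/kg/hr × 90 kg = 90 mcg/hr
Rate = 90 mcg/hr ÷ 0.7516779 mcg/mL = 119.7321 mL/hr
Time remaining = 96.31786 mL ÷ 119.7321 mL/hr = 0.8044444 hr

0.8 hours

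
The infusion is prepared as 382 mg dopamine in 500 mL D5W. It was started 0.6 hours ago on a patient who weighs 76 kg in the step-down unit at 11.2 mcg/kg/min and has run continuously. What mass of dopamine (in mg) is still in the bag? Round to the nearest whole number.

Dose = 11.2 mcg/kg/min × 76 kg = 851.2 mcg/min
851.2 mcg/min × 60 min/hr = 51072 mcg/hr
Concentration = 382 mg ÷ 500 mL = 0.764 mg/mL = 764 mcg/mL
Rate = 51072 mcg/hr ÷ 764 mcg/mL = 66.84817 mL/hr
Volume infused = 66.84817 mL/hr × 0.6 hr = 40.1089 mL
Volume remaining = 500 − 40.1089 = 459.8911 mL
Drug remaining = 459.8911 mL × 764 mcg/mL = 351356.8 mcg = 351.3568 mg

351 mg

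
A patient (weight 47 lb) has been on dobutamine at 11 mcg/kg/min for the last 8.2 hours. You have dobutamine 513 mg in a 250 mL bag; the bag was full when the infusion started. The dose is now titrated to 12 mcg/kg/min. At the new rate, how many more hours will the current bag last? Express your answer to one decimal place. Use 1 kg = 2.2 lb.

25.8 hours

Initial rate:
Weight = 47 lb ÷ 2.2 lb/kg = 21.36364 kg
Dose = 11 mcg/kg/min × 21.36364 kg = 235 mcg/min
235 mcg/min × 60 min/hr = 14100 mcg/hr
Concentration = 513 mg ÷ 250 mL = 2.052 mg/mL = 2052 mcg/mL
Rate = 14100 mcg/hr ÷ 2052 mcg/mL = 6.871345 mL/hr
Volume infused so far = 6.871345 mL/hr × 8.2 hr = 56.34503 mL
Volume remaining = 250 − 56.34503 = 193.655 mL
New rate:
Dose = 12 mcg/kg/min × 21.36364 kg = 256.3636 mcg/min
256.3636 mcg/min × 60 min/hr = 15381.82 mcg/hr
Rate = 15381.82 mcg/hr ÷ 2052 mcg/mL = 7.496013 mL/hr
Time remaining = 193.655 mL ÷ 7.496013 mL/hr = 25.8344 hr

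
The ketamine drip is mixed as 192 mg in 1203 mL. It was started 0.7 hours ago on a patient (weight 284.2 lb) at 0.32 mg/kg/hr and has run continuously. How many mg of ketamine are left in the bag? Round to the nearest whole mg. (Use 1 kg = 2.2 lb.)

163 mg

Weight = 284.2 lb ÷ 2.2 lb/kg = 129.1818 kg
Dose = 0.32 mg/kg/hr × 129.1818 kg = 41.33818 mg/hr
Concentration = 192 mg ÷ 1203 mL = 0.159601 mg/mL
Rate = 41.33818 mg/hr ÷ 0.159601 mg/mL = 259.0095 mL/hr
Volume infused = 259.0095 mL/hr × 0.7 hr = 181.3067 mL
Volume remaining = 1203 − 181.3067 = 1021.693 mL
Drug remaining = 1021.693 mL × 0.159601 mg/mL = 163.0633 mg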